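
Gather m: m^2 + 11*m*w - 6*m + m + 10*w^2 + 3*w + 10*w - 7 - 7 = m^2 + m*(11*w - 5) + 10*w^2 + 13*w - 14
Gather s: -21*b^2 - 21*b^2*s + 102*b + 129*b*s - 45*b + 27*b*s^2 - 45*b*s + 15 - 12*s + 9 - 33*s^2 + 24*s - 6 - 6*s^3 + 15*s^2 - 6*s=-21*b^2 + 57*b - 6*s^3 + s^2*(27*b - 18) + s*(-21*b^2 + 84*b + 6) + 18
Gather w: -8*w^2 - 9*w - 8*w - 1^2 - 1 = -8*w^2 - 17*w - 2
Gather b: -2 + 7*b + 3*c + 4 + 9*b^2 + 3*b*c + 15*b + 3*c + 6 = 9*b^2 + b*(3*c + 22) + 6*c + 8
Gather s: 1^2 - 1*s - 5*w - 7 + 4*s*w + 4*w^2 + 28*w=s*(4*w - 1) + 4*w^2 + 23*w - 6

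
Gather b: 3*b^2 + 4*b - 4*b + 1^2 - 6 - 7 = 3*b^2 - 12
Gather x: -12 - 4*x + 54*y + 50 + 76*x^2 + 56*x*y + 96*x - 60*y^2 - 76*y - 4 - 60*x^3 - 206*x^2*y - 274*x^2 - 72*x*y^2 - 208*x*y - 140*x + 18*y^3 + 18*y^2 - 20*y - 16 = -60*x^3 + x^2*(-206*y - 198) + x*(-72*y^2 - 152*y - 48) + 18*y^3 - 42*y^2 - 42*y + 18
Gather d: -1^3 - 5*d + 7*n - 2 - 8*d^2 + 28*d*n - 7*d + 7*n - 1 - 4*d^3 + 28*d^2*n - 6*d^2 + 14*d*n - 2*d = -4*d^3 + d^2*(28*n - 14) + d*(42*n - 14) + 14*n - 4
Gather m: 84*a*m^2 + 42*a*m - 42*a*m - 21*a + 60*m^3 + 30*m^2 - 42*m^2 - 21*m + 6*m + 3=-21*a + 60*m^3 + m^2*(84*a - 12) - 15*m + 3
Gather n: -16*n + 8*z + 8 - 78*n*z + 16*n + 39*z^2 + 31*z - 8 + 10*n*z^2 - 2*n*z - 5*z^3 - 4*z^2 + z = n*(10*z^2 - 80*z) - 5*z^3 + 35*z^2 + 40*z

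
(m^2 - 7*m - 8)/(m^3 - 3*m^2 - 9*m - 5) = (m - 8)/(m^2 - 4*m - 5)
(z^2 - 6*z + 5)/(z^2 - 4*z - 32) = (-z^2 + 6*z - 5)/(-z^2 + 4*z + 32)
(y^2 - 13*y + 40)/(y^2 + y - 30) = (y - 8)/(y + 6)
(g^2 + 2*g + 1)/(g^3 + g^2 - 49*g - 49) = (g + 1)/(g^2 - 49)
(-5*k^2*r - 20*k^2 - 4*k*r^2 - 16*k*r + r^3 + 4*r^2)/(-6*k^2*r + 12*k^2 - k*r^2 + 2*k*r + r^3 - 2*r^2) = (5*k^2*r + 20*k^2 + 4*k*r^2 + 16*k*r - r^3 - 4*r^2)/(6*k^2*r - 12*k^2 + k*r^2 - 2*k*r - r^3 + 2*r^2)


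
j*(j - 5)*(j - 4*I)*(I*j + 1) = I*j^4 + 5*j^3 - 5*I*j^3 - 25*j^2 - 4*I*j^2 + 20*I*j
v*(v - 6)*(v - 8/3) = v^3 - 26*v^2/3 + 16*v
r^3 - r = r*(r - 1)*(r + 1)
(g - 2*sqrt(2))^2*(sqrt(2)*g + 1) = sqrt(2)*g^3 - 7*g^2 + 4*sqrt(2)*g + 8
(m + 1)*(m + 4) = m^2 + 5*m + 4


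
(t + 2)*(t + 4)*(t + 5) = t^3 + 11*t^2 + 38*t + 40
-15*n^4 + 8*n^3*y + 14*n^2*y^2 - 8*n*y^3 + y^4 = (-5*n + y)*(-3*n + y)*(-n + y)*(n + y)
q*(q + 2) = q^2 + 2*q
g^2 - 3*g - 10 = (g - 5)*(g + 2)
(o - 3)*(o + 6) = o^2 + 3*o - 18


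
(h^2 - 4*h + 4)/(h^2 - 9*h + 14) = (h - 2)/(h - 7)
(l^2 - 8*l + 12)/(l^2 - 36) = (l - 2)/(l + 6)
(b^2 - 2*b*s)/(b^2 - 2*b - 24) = b*(-b + 2*s)/(-b^2 + 2*b + 24)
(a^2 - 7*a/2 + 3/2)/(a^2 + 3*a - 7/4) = 2*(a - 3)/(2*a + 7)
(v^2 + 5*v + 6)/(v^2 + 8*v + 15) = (v + 2)/(v + 5)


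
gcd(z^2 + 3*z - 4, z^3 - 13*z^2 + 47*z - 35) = z - 1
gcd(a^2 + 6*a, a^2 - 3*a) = a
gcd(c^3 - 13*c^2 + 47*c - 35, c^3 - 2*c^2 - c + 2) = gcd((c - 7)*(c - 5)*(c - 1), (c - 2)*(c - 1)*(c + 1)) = c - 1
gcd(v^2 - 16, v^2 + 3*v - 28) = v - 4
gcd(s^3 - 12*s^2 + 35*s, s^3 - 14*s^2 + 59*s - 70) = s^2 - 12*s + 35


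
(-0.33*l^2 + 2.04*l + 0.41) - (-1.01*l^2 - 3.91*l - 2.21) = 0.68*l^2 + 5.95*l + 2.62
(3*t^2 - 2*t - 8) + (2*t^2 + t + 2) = 5*t^2 - t - 6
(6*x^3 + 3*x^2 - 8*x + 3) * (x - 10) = 6*x^4 - 57*x^3 - 38*x^2 + 83*x - 30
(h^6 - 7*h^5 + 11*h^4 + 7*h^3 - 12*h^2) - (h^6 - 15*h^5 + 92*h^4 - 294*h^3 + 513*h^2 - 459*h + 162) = 8*h^5 - 81*h^4 + 301*h^3 - 525*h^2 + 459*h - 162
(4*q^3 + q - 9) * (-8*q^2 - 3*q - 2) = -32*q^5 - 12*q^4 - 16*q^3 + 69*q^2 + 25*q + 18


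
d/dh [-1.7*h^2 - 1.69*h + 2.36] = -3.4*h - 1.69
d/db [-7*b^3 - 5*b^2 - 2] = b*(-21*b - 10)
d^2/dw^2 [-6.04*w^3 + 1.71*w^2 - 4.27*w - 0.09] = 3.42 - 36.24*w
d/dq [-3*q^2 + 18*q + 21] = 18 - 6*q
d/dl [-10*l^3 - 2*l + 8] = -30*l^2 - 2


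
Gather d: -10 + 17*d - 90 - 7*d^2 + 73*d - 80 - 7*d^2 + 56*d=-14*d^2 + 146*d - 180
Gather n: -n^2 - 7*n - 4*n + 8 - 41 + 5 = -n^2 - 11*n - 28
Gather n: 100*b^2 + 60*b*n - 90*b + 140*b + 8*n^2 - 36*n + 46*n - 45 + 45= 100*b^2 + 50*b + 8*n^2 + n*(60*b + 10)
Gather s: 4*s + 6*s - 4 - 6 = 10*s - 10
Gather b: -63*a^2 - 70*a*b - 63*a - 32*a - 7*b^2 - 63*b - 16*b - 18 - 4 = -63*a^2 - 95*a - 7*b^2 + b*(-70*a - 79) - 22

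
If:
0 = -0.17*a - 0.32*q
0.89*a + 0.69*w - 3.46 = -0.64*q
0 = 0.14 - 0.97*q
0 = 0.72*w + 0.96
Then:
No Solution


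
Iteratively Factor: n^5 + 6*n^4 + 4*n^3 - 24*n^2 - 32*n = (n + 4)*(n^4 + 2*n^3 - 4*n^2 - 8*n) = (n - 2)*(n + 4)*(n^3 + 4*n^2 + 4*n) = (n - 2)*(n + 2)*(n + 4)*(n^2 + 2*n) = n*(n - 2)*(n + 2)*(n + 4)*(n + 2)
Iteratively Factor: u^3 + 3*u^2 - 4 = (u + 2)*(u^2 + u - 2) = (u - 1)*(u + 2)*(u + 2)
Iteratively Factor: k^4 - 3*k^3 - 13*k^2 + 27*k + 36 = (k + 1)*(k^3 - 4*k^2 - 9*k + 36) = (k - 4)*(k + 1)*(k^2 - 9) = (k - 4)*(k + 1)*(k + 3)*(k - 3)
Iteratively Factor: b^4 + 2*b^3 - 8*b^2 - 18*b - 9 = (b + 3)*(b^3 - b^2 - 5*b - 3) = (b + 1)*(b + 3)*(b^2 - 2*b - 3) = (b + 1)^2*(b + 3)*(b - 3)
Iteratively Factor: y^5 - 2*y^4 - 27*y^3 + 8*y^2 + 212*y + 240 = (y - 4)*(y^4 + 2*y^3 - 19*y^2 - 68*y - 60) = (y - 4)*(y + 3)*(y^3 - y^2 - 16*y - 20) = (y - 4)*(y + 2)*(y + 3)*(y^2 - 3*y - 10) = (y - 4)*(y + 2)^2*(y + 3)*(y - 5)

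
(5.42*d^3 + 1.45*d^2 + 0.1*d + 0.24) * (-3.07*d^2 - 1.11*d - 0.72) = -16.6394*d^5 - 10.4677*d^4 - 5.8189*d^3 - 1.8918*d^2 - 0.3384*d - 0.1728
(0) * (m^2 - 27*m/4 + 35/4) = 0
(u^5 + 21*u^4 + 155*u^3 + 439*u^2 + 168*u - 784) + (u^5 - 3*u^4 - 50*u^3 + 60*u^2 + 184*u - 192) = 2*u^5 + 18*u^4 + 105*u^3 + 499*u^2 + 352*u - 976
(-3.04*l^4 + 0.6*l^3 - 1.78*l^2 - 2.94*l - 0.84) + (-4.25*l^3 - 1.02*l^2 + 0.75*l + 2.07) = -3.04*l^4 - 3.65*l^3 - 2.8*l^2 - 2.19*l + 1.23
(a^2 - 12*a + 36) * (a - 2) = a^3 - 14*a^2 + 60*a - 72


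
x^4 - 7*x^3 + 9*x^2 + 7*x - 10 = (x - 5)*(x - 2)*(x - 1)*(x + 1)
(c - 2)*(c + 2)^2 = c^3 + 2*c^2 - 4*c - 8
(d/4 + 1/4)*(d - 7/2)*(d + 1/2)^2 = d^4/4 - 3*d^3/8 - 23*d^2/16 - 33*d/32 - 7/32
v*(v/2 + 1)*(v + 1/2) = v^3/2 + 5*v^2/4 + v/2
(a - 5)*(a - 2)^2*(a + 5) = a^4 - 4*a^3 - 21*a^2 + 100*a - 100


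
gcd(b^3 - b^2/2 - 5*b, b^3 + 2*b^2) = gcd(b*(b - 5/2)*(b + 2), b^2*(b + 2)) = b^2 + 2*b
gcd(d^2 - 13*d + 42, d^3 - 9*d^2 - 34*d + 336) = d - 7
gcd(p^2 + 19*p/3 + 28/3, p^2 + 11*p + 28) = p + 4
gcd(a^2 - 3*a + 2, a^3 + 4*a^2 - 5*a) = a - 1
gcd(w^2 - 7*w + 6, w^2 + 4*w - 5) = w - 1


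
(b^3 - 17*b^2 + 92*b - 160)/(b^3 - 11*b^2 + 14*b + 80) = (b - 4)/(b + 2)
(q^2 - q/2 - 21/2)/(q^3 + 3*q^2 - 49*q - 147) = (q - 7/2)/(q^2 - 49)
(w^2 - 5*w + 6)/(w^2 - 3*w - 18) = (-w^2 + 5*w - 6)/(-w^2 + 3*w + 18)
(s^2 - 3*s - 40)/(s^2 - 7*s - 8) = (s + 5)/(s + 1)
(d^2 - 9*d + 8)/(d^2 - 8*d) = (d - 1)/d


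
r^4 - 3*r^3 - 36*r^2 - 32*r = r*(r - 8)*(r + 1)*(r + 4)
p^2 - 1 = (p - 1)*(p + 1)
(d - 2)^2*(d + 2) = d^3 - 2*d^2 - 4*d + 8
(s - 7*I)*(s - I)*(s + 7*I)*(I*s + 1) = I*s^4 + 2*s^3 + 48*I*s^2 + 98*s - 49*I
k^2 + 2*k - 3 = (k - 1)*(k + 3)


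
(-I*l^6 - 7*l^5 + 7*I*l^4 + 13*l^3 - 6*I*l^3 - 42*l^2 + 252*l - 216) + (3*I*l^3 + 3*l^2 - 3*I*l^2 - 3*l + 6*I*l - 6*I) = -I*l^6 - 7*l^5 + 7*I*l^4 + 13*l^3 - 3*I*l^3 - 39*l^2 - 3*I*l^2 + 249*l + 6*I*l - 216 - 6*I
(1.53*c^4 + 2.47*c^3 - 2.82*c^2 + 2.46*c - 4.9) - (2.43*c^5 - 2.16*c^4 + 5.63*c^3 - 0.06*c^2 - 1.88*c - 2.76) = -2.43*c^5 + 3.69*c^4 - 3.16*c^3 - 2.76*c^2 + 4.34*c - 2.14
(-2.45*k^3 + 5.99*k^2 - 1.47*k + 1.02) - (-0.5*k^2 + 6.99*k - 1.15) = -2.45*k^3 + 6.49*k^2 - 8.46*k + 2.17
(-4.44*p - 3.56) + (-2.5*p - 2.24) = -6.94*p - 5.8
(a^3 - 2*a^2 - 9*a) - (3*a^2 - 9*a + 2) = a^3 - 5*a^2 - 2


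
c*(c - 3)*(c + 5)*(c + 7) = c^4 + 9*c^3 - c^2 - 105*c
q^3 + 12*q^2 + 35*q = q*(q + 5)*(q + 7)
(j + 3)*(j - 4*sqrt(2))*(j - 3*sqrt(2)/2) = j^3 - 11*sqrt(2)*j^2/2 + 3*j^2 - 33*sqrt(2)*j/2 + 12*j + 36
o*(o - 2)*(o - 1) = o^3 - 3*o^2 + 2*o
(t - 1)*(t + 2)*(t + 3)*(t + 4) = t^4 + 8*t^3 + 17*t^2 - 2*t - 24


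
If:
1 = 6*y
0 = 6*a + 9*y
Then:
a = -1/4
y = 1/6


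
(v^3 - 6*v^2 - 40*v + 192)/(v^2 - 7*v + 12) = (v^2 - 2*v - 48)/(v - 3)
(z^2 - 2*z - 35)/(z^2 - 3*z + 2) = (z^2 - 2*z - 35)/(z^2 - 3*z + 2)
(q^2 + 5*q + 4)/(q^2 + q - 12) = (q + 1)/(q - 3)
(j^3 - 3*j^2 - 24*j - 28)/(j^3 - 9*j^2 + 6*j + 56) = (j + 2)/(j - 4)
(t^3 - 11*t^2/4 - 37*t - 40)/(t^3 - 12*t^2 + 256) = (t + 5/4)/(t - 8)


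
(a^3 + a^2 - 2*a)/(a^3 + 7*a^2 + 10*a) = (a - 1)/(a + 5)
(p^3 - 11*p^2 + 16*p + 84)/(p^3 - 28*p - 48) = (p - 7)/(p + 4)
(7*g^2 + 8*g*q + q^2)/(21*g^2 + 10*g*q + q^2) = (g + q)/(3*g + q)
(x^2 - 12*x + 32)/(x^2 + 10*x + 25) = (x^2 - 12*x + 32)/(x^2 + 10*x + 25)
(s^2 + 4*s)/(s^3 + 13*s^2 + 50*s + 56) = s/(s^2 + 9*s + 14)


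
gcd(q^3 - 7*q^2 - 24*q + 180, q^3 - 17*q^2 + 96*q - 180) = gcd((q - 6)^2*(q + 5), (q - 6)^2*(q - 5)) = q^2 - 12*q + 36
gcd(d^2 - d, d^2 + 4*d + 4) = 1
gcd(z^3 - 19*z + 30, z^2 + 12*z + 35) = z + 5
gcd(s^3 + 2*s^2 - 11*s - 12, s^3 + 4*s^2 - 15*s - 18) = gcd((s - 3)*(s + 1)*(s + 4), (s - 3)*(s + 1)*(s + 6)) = s^2 - 2*s - 3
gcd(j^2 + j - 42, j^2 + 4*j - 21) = j + 7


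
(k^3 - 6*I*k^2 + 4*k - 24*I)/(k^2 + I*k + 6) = (k^2 - 4*I*k + 12)/(k + 3*I)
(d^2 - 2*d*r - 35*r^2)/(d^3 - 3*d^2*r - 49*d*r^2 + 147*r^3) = (-d - 5*r)/(-d^2 - 4*d*r + 21*r^2)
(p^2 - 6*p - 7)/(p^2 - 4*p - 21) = (p + 1)/(p + 3)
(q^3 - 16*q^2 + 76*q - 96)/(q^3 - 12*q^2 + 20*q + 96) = (q - 2)/(q + 2)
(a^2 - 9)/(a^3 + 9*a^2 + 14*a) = (a^2 - 9)/(a*(a^2 + 9*a + 14))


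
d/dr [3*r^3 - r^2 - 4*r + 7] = 9*r^2 - 2*r - 4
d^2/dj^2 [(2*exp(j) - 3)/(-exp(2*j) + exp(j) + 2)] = (-2*exp(4*j) + 10*exp(3*j) - 33*exp(2*j) + 31*exp(j) - 14)*exp(j)/(exp(6*j) - 3*exp(5*j) - 3*exp(4*j) + 11*exp(3*j) + 6*exp(2*j) - 12*exp(j) - 8)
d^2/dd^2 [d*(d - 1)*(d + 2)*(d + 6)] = 12*d^2 + 42*d + 8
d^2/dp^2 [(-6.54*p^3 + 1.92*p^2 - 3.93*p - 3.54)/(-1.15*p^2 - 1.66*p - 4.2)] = (-1.4210854715202e-14*p^4 - 9.407742*p^3 + 357.31278*p^2 + 618.84936*p - 137.224272)/(1.520875*p^6 + 6.58605*p^5 + 26.17032*p^4 + 52.681096*p^3 + 95.57856*p^2 + 87.8472*p + 74.088)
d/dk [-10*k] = -10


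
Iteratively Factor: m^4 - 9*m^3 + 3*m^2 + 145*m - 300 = (m - 3)*(m^3 - 6*m^2 - 15*m + 100) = (m - 5)*(m - 3)*(m^2 - m - 20) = (m - 5)*(m - 3)*(m + 4)*(m - 5)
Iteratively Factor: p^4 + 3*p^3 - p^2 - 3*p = (p)*(p^3 + 3*p^2 - p - 3) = p*(p - 1)*(p^2 + 4*p + 3) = p*(p - 1)*(p + 3)*(p + 1)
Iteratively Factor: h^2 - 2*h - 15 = (h + 3)*(h - 5)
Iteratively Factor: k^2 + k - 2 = (k + 2)*(k - 1)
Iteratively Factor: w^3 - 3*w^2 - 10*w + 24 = (w - 2)*(w^2 - w - 12) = (w - 4)*(w - 2)*(w + 3)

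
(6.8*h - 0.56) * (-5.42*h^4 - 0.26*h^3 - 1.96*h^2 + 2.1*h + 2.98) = -36.856*h^5 + 1.2672*h^4 - 13.1824*h^3 + 15.3776*h^2 + 19.088*h - 1.6688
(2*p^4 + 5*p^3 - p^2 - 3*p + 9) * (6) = 12*p^4 + 30*p^3 - 6*p^2 - 18*p + 54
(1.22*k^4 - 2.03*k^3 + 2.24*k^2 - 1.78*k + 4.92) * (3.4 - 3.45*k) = -4.209*k^5 + 11.1515*k^4 - 14.63*k^3 + 13.757*k^2 - 23.026*k + 16.728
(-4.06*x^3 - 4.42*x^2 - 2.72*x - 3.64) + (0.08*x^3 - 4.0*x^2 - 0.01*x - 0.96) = -3.98*x^3 - 8.42*x^2 - 2.73*x - 4.6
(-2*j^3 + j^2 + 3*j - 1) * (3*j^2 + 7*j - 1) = -6*j^5 - 11*j^4 + 18*j^3 + 17*j^2 - 10*j + 1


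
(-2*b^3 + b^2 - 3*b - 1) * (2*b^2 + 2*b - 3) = -4*b^5 - 2*b^4 + 2*b^3 - 11*b^2 + 7*b + 3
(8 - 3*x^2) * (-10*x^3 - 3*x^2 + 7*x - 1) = 30*x^5 + 9*x^4 - 101*x^3 - 21*x^2 + 56*x - 8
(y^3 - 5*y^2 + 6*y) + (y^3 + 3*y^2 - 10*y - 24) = 2*y^3 - 2*y^2 - 4*y - 24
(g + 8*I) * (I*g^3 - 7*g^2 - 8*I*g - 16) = I*g^4 - 15*g^3 - 64*I*g^2 + 48*g - 128*I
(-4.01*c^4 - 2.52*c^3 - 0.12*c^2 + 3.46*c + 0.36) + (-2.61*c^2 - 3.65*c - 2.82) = -4.01*c^4 - 2.52*c^3 - 2.73*c^2 - 0.19*c - 2.46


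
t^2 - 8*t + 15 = (t - 5)*(t - 3)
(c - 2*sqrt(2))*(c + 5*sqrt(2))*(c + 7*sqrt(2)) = c^3 + 10*sqrt(2)*c^2 + 22*c - 140*sqrt(2)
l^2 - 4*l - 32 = (l - 8)*(l + 4)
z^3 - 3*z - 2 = (z - 2)*(z + 1)^2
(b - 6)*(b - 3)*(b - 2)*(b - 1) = b^4 - 12*b^3 + 47*b^2 - 72*b + 36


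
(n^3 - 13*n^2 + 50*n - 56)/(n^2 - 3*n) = (n^3 - 13*n^2 + 50*n - 56)/(n*(n - 3))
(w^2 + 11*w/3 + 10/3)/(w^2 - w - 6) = (w + 5/3)/(w - 3)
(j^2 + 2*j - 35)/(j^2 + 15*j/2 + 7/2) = 2*(j - 5)/(2*j + 1)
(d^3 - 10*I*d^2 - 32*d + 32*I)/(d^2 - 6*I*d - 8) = d - 4*I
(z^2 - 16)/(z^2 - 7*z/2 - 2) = 2*(z + 4)/(2*z + 1)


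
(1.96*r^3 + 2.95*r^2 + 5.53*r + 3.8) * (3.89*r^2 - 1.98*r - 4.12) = 7.6244*r^5 + 7.5947*r^4 + 7.5955*r^3 - 8.3214*r^2 - 30.3076*r - 15.656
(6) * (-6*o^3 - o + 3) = -36*o^3 - 6*o + 18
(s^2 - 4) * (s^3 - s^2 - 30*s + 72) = s^5 - s^4 - 34*s^3 + 76*s^2 + 120*s - 288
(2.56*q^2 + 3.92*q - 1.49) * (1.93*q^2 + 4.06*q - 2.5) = 4.9408*q^4 + 17.9592*q^3 + 6.6395*q^2 - 15.8494*q + 3.725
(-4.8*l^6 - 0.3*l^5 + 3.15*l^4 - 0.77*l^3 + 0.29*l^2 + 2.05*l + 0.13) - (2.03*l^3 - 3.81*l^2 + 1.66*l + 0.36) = -4.8*l^6 - 0.3*l^5 + 3.15*l^4 - 2.8*l^3 + 4.1*l^2 + 0.39*l - 0.23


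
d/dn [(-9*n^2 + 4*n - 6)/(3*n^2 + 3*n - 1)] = (-39*n^2 + 54*n + 14)/(9*n^4 + 18*n^3 + 3*n^2 - 6*n + 1)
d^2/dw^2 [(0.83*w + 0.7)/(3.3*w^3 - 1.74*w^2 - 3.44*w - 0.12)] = (54.2322*w^5 + 62.88084*w^4 - 40.440264*w^3 - 31.01832*w^2 + 25.762896*w + 15.589472)/(35.937*w^9 - 56.8458*w^8 - 82.41156*w^7 + 109.326456*w^6 + 90.042048*w^5 - 54.687888*w^4 - 44.874656*w^3 - 4.335264*w^2 - 0.148608*w - 0.001728)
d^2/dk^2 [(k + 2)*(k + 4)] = 2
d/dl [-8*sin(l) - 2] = -8*cos(l)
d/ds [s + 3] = 1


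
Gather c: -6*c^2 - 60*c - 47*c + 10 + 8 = -6*c^2 - 107*c + 18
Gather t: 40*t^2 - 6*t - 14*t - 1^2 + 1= 40*t^2 - 20*t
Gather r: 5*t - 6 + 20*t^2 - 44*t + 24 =20*t^2 - 39*t + 18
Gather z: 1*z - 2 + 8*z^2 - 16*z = 8*z^2 - 15*z - 2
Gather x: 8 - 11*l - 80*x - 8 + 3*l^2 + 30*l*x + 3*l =3*l^2 - 8*l + x*(30*l - 80)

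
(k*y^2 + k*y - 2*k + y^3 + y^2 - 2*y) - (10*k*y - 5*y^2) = k*y^2 - 9*k*y - 2*k + y^3 + 6*y^2 - 2*y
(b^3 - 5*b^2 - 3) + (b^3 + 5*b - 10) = 2*b^3 - 5*b^2 + 5*b - 13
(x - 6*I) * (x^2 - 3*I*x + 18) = x^3 - 9*I*x^2 - 108*I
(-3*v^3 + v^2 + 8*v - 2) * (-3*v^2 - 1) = 9*v^5 - 3*v^4 - 21*v^3 + 5*v^2 - 8*v + 2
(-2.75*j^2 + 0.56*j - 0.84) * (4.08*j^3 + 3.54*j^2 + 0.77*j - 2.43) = -11.22*j^5 - 7.4502*j^4 - 3.5623*j^3 + 4.1401*j^2 - 2.0076*j + 2.0412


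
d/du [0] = 0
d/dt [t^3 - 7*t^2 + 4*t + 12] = 3*t^2 - 14*t + 4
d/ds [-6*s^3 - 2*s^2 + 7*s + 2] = -18*s^2 - 4*s + 7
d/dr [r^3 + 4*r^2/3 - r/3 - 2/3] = 3*r^2 + 8*r/3 - 1/3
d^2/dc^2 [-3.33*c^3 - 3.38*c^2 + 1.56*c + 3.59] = -19.98*c - 6.76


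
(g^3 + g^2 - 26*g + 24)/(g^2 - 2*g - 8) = (g^2 + 5*g - 6)/(g + 2)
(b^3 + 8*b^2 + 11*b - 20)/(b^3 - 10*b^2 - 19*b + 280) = (b^2 + 3*b - 4)/(b^2 - 15*b + 56)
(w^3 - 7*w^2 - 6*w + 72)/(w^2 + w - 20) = (w^2 - 3*w - 18)/(w + 5)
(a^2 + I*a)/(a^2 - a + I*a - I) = a/(a - 1)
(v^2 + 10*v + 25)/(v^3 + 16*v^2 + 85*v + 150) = 1/(v + 6)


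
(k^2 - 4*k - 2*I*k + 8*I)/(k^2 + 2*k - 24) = (k - 2*I)/(k + 6)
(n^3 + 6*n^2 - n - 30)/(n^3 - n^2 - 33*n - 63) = (n^2 + 3*n - 10)/(n^2 - 4*n - 21)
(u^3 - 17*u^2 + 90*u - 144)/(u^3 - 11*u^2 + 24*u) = (u - 6)/u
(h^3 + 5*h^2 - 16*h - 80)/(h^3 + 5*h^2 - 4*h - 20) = (h^2 - 16)/(h^2 - 4)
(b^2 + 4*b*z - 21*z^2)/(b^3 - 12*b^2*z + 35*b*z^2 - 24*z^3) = (b + 7*z)/(b^2 - 9*b*z + 8*z^2)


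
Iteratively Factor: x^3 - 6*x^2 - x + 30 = (x - 3)*(x^2 - 3*x - 10) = (x - 3)*(x + 2)*(x - 5)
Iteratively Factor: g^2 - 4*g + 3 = (g - 3)*(g - 1)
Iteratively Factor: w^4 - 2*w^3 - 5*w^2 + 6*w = (w - 3)*(w^3 + w^2 - 2*w) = (w - 3)*(w - 1)*(w^2 + 2*w) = w*(w - 3)*(w - 1)*(w + 2)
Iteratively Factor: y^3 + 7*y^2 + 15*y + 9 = (y + 3)*(y^2 + 4*y + 3) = (y + 3)^2*(y + 1)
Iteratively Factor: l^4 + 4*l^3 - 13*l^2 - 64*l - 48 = (l + 1)*(l^3 + 3*l^2 - 16*l - 48) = (l - 4)*(l + 1)*(l^2 + 7*l + 12) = (l - 4)*(l + 1)*(l + 4)*(l + 3)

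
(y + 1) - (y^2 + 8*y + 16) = -y^2 - 7*y - 15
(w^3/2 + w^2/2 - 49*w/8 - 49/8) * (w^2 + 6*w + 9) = w^5/2 + 7*w^4/2 + 11*w^3/8 - 307*w^2/8 - 735*w/8 - 441/8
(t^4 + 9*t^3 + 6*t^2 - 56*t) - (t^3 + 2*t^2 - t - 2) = t^4 + 8*t^3 + 4*t^2 - 55*t + 2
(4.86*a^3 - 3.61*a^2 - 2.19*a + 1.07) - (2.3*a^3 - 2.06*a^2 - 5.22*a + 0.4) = 2.56*a^3 - 1.55*a^2 + 3.03*a + 0.67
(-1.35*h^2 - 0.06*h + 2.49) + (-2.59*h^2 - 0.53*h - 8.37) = -3.94*h^2 - 0.59*h - 5.88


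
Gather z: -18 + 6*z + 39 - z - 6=5*z + 15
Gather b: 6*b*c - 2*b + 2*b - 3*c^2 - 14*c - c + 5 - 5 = 6*b*c - 3*c^2 - 15*c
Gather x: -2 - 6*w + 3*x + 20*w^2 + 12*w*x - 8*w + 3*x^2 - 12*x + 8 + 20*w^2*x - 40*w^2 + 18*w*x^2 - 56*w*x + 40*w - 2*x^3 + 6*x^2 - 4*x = -20*w^2 + 26*w - 2*x^3 + x^2*(18*w + 9) + x*(20*w^2 - 44*w - 13) + 6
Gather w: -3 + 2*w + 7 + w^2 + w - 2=w^2 + 3*w + 2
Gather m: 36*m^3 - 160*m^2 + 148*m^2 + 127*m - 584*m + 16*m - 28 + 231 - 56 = 36*m^3 - 12*m^2 - 441*m + 147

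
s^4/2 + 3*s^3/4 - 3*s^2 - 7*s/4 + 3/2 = (s/2 + 1/2)*(s - 2)*(s - 1/2)*(s + 3)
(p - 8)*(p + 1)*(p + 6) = p^3 - p^2 - 50*p - 48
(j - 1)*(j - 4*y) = j^2 - 4*j*y - j + 4*y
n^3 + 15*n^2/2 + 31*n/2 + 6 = (n + 1/2)*(n + 3)*(n + 4)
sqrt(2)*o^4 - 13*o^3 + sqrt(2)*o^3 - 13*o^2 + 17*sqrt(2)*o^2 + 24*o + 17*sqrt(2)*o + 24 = (o + 1)*(o - 4*sqrt(2))*(o - 3*sqrt(2))*(sqrt(2)*o + 1)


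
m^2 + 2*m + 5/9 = (m + 1/3)*(m + 5/3)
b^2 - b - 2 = (b - 2)*(b + 1)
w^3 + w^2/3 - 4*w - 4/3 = (w - 2)*(w + 1/3)*(w + 2)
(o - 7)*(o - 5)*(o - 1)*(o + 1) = o^4 - 12*o^3 + 34*o^2 + 12*o - 35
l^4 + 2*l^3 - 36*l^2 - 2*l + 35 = (l - 5)*(l - 1)*(l + 1)*(l + 7)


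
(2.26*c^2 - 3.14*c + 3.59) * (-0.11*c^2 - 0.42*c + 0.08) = -0.2486*c^4 - 0.6038*c^3 + 1.1047*c^2 - 1.759*c + 0.2872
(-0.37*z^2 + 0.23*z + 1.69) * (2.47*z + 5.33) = -0.9139*z^3 - 1.404*z^2 + 5.4002*z + 9.0077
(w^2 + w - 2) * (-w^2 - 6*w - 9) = -w^4 - 7*w^3 - 13*w^2 + 3*w + 18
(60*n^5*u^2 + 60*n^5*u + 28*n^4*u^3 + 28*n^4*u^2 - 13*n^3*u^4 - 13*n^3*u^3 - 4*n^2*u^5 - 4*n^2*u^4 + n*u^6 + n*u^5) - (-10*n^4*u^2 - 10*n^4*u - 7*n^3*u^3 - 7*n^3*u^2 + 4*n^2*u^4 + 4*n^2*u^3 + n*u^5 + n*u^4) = 60*n^5*u^2 + 60*n^5*u + 28*n^4*u^3 + 38*n^4*u^2 + 10*n^4*u - 13*n^3*u^4 - 6*n^3*u^3 + 7*n^3*u^2 - 4*n^2*u^5 - 8*n^2*u^4 - 4*n^2*u^3 + n*u^6 - n*u^4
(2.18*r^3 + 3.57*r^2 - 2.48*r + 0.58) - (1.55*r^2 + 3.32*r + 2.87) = 2.18*r^3 + 2.02*r^2 - 5.8*r - 2.29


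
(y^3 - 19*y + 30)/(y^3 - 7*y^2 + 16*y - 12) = (y + 5)/(y - 2)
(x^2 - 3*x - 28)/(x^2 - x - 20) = (x - 7)/(x - 5)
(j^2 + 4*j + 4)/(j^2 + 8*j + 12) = (j + 2)/(j + 6)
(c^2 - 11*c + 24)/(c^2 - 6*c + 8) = (c^2 - 11*c + 24)/(c^2 - 6*c + 8)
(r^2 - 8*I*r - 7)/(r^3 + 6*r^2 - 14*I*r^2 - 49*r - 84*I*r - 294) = (r - I)/(r^2 + r*(6 - 7*I) - 42*I)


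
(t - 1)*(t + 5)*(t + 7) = t^3 + 11*t^2 + 23*t - 35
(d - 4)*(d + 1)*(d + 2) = d^3 - d^2 - 10*d - 8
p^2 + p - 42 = (p - 6)*(p + 7)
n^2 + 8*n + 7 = (n + 1)*(n + 7)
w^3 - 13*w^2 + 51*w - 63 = (w - 7)*(w - 3)^2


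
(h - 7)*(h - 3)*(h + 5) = h^3 - 5*h^2 - 29*h + 105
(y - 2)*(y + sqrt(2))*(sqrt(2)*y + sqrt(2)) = sqrt(2)*y^3 - sqrt(2)*y^2 + 2*y^2 - 2*sqrt(2)*y - 2*y - 4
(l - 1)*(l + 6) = l^2 + 5*l - 6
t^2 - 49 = (t - 7)*(t + 7)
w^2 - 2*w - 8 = (w - 4)*(w + 2)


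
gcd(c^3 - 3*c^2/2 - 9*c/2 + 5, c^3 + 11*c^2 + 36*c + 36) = c + 2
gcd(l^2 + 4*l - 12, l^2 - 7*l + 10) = l - 2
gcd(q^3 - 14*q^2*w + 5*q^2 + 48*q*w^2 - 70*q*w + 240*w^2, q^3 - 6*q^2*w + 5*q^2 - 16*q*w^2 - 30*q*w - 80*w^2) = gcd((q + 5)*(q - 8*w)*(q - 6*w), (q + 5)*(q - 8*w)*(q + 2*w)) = q^2 - 8*q*w + 5*q - 40*w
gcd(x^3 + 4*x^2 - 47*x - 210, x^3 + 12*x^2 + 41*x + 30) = x^2 + 11*x + 30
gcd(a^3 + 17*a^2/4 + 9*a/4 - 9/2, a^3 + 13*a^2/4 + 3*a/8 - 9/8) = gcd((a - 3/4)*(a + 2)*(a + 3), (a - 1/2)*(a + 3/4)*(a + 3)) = a + 3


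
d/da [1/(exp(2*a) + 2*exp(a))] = -(2*exp(a) + 2)*exp(-a)/(exp(a) + 2)^2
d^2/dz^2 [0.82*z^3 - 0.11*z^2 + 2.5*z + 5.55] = 4.92*z - 0.22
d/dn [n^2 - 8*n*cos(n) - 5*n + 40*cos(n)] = 8*n*sin(n) + 2*n - 40*sin(n) - 8*cos(n) - 5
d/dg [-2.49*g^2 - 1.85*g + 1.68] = -4.98*g - 1.85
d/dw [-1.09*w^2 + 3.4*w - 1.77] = 3.4 - 2.18*w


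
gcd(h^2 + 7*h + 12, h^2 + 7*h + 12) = h^2 + 7*h + 12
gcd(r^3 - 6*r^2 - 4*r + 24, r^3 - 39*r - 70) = r + 2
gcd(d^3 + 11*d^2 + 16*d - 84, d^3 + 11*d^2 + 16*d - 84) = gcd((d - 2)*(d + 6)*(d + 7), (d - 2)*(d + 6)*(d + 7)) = d^3 + 11*d^2 + 16*d - 84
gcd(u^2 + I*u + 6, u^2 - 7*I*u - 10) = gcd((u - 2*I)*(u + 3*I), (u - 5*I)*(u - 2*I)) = u - 2*I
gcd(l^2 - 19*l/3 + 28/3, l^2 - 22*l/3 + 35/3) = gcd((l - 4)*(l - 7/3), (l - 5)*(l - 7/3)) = l - 7/3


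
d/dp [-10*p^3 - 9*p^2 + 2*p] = -30*p^2 - 18*p + 2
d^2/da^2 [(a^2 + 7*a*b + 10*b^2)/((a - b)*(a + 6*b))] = 4*b*(a^3 + 24*a^2*b + 138*a*b^2 + 278*b^3)/(a^6 + 15*a^5*b + 57*a^4*b^2 - 55*a^3*b^3 - 342*a^2*b^4 + 540*a*b^5 - 216*b^6)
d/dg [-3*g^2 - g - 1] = -6*g - 1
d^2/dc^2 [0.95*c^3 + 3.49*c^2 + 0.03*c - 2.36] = 5.7*c + 6.98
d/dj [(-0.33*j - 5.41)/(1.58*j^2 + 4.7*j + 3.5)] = (0.5214*j^2 + 17.0956*j + 24.272)/(2.4964*j^4 + 14.852*j^3 + 33.15*j^2 + 32.9*j + 12.25)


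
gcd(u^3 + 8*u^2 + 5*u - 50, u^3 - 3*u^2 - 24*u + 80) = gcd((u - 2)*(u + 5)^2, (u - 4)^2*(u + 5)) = u + 5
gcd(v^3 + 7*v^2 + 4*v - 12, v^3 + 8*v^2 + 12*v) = v^2 + 8*v + 12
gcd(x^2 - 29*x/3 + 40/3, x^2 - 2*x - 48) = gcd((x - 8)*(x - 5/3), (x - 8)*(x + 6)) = x - 8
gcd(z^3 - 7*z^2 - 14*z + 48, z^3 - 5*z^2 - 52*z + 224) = z - 8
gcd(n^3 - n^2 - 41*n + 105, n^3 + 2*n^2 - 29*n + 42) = n^2 + 4*n - 21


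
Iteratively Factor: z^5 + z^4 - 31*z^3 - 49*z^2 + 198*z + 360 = (z - 5)*(z^4 + 6*z^3 - z^2 - 54*z - 72) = (z - 5)*(z + 3)*(z^3 + 3*z^2 - 10*z - 24) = (z - 5)*(z + 3)*(z + 4)*(z^2 - z - 6) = (z - 5)*(z - 3)*(z + 3)*(z + 4)*(z + 2)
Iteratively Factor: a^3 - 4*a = (a - 2)*(a^2 + 2*a) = (a - 2)*(a + 2)*(a)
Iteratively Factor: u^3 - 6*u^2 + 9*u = (u - 3)*(u^2 - 3*u) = (u - 3)^2*(u)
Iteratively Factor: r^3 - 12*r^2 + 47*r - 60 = (r - 5)*(r^2 - 7*r + 12) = (r - 5)*(r - 4)*(r - 3)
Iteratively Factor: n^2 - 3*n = (n)*(n - 3)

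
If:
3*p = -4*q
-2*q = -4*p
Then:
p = 0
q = 0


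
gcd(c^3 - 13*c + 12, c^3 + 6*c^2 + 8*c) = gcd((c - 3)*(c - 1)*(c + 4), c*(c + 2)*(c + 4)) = c + 4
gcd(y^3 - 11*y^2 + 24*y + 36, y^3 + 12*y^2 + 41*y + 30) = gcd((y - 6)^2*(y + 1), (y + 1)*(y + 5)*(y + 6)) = y + 1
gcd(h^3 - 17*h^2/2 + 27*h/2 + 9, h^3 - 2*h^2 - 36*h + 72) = h - 6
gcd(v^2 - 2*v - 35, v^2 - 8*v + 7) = v - 7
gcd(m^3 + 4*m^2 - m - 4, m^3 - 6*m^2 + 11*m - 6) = m - 1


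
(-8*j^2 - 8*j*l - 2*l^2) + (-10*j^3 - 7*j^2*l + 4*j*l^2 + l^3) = -10*j^3 - 7*j^2*l - 8*j^2 + 4*j*l^2 - 8*j*l + l^3 - 2*l^2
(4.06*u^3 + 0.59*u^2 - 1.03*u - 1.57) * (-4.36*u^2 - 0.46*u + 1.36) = -17.7016*u^5 - 4.44*u^4 + 9.741*u^3 + 8.1214*u^2 - 0.6786*u - 2.1352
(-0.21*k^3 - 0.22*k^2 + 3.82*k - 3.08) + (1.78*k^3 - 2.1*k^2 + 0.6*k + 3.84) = 1.57*k^3 - 2.32*k^2 + 4.42*k + 0.76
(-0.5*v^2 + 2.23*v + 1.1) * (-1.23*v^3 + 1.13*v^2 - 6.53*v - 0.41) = 0.615*v^5 - 3.3079*v^4 + 4.4319*v^3 - 13.1139*v^2 - 8.0973*v - 0.451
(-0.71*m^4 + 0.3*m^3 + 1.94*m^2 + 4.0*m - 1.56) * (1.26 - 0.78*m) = 0.5538*m^5 - 1.1286*m^4 - 1.1352*m^3 - 0.6756*m^2 + 6.2568*m - 1.9656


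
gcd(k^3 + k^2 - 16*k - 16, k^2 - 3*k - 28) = k + 4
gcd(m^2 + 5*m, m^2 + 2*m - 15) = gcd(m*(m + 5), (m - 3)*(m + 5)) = m + 5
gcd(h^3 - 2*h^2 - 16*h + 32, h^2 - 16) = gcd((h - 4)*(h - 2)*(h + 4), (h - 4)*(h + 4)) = h^2 - 16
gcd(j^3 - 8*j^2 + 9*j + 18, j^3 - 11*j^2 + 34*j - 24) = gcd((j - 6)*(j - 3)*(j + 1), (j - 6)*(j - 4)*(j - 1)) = j - 6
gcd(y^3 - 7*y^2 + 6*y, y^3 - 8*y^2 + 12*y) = y^2 - 6*y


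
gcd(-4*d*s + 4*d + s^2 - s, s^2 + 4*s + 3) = 1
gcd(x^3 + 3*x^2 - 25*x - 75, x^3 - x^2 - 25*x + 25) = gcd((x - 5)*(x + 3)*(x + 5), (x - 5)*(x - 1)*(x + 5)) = x^2 - 25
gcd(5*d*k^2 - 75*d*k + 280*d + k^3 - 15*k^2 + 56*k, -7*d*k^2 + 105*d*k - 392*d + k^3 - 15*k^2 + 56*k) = k^2 - 15*k + 56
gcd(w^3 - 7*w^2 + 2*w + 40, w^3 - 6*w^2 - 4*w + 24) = w + 2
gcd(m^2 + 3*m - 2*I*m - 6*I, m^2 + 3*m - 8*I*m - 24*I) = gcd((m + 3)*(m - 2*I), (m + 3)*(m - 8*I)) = m + 3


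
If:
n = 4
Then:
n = 4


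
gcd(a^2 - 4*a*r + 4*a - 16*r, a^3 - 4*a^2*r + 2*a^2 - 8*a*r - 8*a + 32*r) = -a^2 + 4*a*r - 4*a + 16*r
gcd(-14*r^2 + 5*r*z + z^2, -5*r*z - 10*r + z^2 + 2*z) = 1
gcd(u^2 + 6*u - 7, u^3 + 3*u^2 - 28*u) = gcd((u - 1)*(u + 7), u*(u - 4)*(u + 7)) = u + 7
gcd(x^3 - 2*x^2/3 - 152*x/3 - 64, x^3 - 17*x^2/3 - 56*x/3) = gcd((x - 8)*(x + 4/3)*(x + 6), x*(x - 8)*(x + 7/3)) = x - 8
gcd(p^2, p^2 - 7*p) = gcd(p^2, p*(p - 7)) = p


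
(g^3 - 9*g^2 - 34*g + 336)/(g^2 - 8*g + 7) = (g^2 - 2*g - 48)/(g - 1)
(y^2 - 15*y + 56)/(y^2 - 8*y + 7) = (y - 8)/(y - 1)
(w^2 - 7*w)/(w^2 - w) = (w - 7)/(w - 1)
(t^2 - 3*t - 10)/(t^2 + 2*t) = (t - 5)/t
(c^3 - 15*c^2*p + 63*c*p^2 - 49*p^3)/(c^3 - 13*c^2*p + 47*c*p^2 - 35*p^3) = (-c + 7*p)/(-c + 5*p)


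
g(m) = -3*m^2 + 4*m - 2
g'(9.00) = -50.00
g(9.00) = -209.00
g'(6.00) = -32.00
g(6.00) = -86.00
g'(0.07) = 3.58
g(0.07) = -1.73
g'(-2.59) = 19.54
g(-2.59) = -32.48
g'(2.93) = -13.58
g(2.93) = -16.03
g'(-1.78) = 14.68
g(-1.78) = -18.63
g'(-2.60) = 19.60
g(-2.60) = -32.68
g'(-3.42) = 24.52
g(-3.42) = -50.77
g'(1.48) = -4.88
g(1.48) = -2.65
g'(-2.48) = 18.88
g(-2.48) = -30.37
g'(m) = 4 - 6*m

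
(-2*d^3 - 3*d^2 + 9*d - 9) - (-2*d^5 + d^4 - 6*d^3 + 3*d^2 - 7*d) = 2*d^5 - d^4 + 4*d^3 - 6*d^2 + 16*d - 9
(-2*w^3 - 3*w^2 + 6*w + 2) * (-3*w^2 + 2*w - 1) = 6*w^5 + 5*w^4 - 22*w^3 + 9*w^2 - 2*w - 2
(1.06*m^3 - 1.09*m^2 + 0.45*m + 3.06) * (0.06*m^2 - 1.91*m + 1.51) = 0.0636*m^5 - 2.09*m^4 + 3.7095*m^3 - 2.3218*m^2 - 5.1651*m + 4.6206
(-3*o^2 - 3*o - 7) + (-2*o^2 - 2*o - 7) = -5*o^2 - 5*o - 14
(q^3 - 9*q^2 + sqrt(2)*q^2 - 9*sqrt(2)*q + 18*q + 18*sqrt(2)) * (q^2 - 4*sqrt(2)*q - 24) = q^5 - 9*q^4 - 3*sqrt(2)*q^4 - 14*q^3 + 27*sqrt(2)*q^3 - 78*sqrt(2)*q^2 + 288*q^2 - 576*q + 216*sqrt(2)*q - 432*sqrt(2)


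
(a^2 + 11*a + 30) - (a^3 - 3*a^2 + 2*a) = -a^3 + 4*a^2 + 9*a + 30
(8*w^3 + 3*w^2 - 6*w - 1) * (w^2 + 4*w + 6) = 8*w^5 + 35*w^4 + 54*w^3 - 7*w^2 - 40*w - 6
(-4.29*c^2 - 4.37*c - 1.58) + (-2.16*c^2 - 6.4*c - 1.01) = -6.45*c^2 - 10.77*c - 2.59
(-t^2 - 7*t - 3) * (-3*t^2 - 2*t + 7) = 3*t^4 + 23*t^3 + 16*t^2 - 43*t - 21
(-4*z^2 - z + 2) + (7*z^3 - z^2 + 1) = 7*z^3 - 5*z^2 - z + 3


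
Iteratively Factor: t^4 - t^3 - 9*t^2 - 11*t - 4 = (t + 1)*(t^3 - 2*t^2 - 7*t - 4) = (t + 1)^2*(t^2 - 3*t - 4) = (t - 4)*(t + 1)^2*(t + 1)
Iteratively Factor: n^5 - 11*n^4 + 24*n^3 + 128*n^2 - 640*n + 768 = (n - 4)*(n^4 - 7*n^3 - 4*n^2 + 112*n - 192) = (n - 4)*(n + 4)*(n^3 - 11*n^2 + 40*n - 48) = (n - 4)^2*(n + 4)*(n^2 - 7*n + 12) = (n - 4)^2*(n - 3)*(n + 4)*(n - 4)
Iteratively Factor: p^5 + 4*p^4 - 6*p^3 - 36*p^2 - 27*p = (p + 1)*(p^4 + 3*p^3 - 9*p^2 - 27*p) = (p + 1)*(p + 3)*(p^3 - 9*p) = (p + 1)*(p + 3)^2*(p^2 - 3*p) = (p - 3)*(p + 1)*(p + 3)^2*(p)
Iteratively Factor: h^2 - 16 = (h - 4)*(h + 4)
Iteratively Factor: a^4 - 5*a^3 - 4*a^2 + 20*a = (a + 2)*(a^3 - 7*a^2 + 10*a) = (a - 5)*(a + 2)*(a^2 - 2*a) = a*(a - 5)*(a + 2)*(a - 2)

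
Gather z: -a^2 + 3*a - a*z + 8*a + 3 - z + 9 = -a^2 + 11*a + z*(-a - 1) + 12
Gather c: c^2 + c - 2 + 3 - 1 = c^2 + c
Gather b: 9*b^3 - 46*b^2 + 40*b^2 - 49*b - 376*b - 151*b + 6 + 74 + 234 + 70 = 9*b^3 - 6*b^2 - 576*b + 384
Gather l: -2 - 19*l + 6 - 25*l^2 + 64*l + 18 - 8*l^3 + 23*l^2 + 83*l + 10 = -8*l^3 - 2*l^2 + 128*l + 32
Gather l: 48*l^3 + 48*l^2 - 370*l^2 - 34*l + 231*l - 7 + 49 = 48*l^3 - 322*l^2 + 197*l + 42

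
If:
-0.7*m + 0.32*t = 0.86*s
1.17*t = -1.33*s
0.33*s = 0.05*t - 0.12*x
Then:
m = 0.542314247837889*x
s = -0.310207688908529*x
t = 0.352629253203712*x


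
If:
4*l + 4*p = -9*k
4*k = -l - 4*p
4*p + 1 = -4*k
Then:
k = -3/5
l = 1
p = 7/20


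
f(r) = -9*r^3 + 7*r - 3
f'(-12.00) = -3881.00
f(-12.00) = 15465.00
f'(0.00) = 7.00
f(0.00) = -3.00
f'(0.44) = 1.77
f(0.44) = -0.69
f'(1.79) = -79.51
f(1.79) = -42.09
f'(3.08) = -249.13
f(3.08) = -244.40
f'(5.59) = -836.70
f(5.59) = -1535.96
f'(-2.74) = -195.71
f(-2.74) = 162.96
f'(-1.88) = -88.43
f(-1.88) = 43.64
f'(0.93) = -16.35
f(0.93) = -3.73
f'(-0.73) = -7.39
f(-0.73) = -4.61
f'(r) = 7 - 27*r^2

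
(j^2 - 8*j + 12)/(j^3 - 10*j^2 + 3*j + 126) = (j - 2)/(j^2 - 4*j - 21)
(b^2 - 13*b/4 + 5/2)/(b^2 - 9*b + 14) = (b - 5/4)/(b - 7)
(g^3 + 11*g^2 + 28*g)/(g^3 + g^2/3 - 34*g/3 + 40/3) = 3*g*(g + 7)/(3*g^2 - 11*g + 10)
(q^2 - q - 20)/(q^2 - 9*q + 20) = (q + 4)/(q - 4)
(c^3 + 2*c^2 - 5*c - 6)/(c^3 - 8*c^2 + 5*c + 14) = (c + 3)/(c - 7)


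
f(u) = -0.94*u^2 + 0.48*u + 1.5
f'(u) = 0.48 - 1.88*u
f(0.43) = 1.53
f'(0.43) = -0.33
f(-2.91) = -7.86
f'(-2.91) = 5.95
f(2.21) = -2.03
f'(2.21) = -3.67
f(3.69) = -9.53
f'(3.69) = -6.46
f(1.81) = -0.71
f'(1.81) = -2.92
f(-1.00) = 0.08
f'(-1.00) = 2.36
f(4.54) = -15.70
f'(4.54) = -8.06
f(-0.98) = 0.13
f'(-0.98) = 2.32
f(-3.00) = -8.40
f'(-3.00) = 6.12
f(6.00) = -29.46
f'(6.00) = -10.80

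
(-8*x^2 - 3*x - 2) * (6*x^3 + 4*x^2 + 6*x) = -48*x^5 - 50*x^4 - 72*x^3 - 26*x^2 - 12*x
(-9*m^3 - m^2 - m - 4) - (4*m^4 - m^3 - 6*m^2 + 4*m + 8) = -4*m^4 - 8*m^3 + 5*m^2 - 5*m - 12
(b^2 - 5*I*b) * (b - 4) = b^3 - 4*b^2 - 5*I*b^2 + 20*I*b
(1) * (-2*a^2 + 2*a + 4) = -2*a^2 + 2*a + 4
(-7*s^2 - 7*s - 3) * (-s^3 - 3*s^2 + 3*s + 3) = 7*s^5 + 28*s^4 + 3*s^3 - 33*s^2 - 30*s - 9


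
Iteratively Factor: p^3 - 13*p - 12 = (p + 3)*(p^2 - 3*p - 4) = (p + 1)*(p + 3)*(p - 4)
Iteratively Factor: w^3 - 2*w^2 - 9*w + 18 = (w + 3)*(w^2 - 5*w + 6) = (w - 2)*(w + 3)*(w - 3)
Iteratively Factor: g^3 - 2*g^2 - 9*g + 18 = (g - 2)*(g^2 - 9) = (g - 2)*(g + 3)*(g - 3)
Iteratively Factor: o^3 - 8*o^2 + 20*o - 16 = (o - 2)*(o^2 - 6*o + 8) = (o - 4)*(o - 2)*(o - 2)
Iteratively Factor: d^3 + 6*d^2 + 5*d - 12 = (d + 4)*(d^2 + 2*d - 3) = (d - 1)*(d + 4)*(d + 3)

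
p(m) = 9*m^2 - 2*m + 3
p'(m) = 18*m - 2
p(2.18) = 41.41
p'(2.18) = 37.24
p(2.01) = 35.34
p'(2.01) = 34.18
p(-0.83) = 10.86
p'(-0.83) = -16.94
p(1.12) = 12.05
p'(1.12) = 18.16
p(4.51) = 177.04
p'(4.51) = 79.18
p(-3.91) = 148.41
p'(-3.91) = -72.38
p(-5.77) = 314.18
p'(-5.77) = -105.86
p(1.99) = 34.66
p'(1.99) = 33.82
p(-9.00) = 750.00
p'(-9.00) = -164.00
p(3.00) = 78.00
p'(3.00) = 52.00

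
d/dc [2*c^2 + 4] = 4*c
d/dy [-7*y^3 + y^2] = y*(2 - 21*y)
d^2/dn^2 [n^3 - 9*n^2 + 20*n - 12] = 6*n - 18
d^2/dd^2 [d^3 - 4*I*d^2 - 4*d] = 6*d - 8*I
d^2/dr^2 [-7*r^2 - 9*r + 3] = -14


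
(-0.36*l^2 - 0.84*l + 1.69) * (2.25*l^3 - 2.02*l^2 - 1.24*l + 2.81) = -0.81*l^5 - 1.1628*l^4 + 5.9457*l^3 - 3.3838*l^2 - 4.456*l + 4.7489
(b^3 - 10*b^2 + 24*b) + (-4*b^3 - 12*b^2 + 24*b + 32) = -3*b^3 - 22*b^2 + 48*b + 32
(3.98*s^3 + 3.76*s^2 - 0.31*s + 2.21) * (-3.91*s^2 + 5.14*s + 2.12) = -15.5618*s^5 + 5.7556*s^4 + 28.9761*s^3 - 2.2633*s^2 + 10.7022*s + 4.6852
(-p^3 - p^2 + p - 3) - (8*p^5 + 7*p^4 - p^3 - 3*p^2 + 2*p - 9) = -8*p^5 - 7*p^4 + 2*p^2 - p + 6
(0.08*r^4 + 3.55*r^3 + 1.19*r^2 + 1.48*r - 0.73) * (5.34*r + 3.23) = 0.4272*r^5 + 19.2154*r^4 + 17.8211*r^3 + 11.7469*r^2 + 0.882200000000001*r - 2.3579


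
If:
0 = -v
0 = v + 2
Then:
No Solution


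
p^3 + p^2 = p^2*(p + 1)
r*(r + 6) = r^2 + 6*r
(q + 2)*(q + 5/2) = q^2 + 9*q/2 + 5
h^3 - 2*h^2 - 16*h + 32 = (h - 4)*(h - 2)*(h + 4)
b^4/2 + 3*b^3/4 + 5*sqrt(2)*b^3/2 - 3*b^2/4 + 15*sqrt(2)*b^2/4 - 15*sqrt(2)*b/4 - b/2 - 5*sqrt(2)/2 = (b/2 + 1)*(b - 1)*(b + 1/2)*(b + 5*sqrt(2))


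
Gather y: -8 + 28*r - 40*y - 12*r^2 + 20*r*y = -12*r^2 + 28*r + y*(20*r - 40) - 8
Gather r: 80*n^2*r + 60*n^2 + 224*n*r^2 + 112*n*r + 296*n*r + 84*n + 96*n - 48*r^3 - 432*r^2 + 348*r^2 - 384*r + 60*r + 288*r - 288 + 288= 60*n^2 + 180*n - 48*r^3 + r^2*(224*n - 84) + r*(80*n^2 + 408*n - 36)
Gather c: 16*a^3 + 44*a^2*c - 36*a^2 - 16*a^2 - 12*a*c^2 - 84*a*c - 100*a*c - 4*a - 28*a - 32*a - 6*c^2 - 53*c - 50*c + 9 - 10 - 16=16*a^3 - 52*a^2 - 64*a + c^2*(-12*a - 6) + c*(44*a^2 - 184*a - 103) - 17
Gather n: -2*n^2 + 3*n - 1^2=-2*n^2 + 3*n - 1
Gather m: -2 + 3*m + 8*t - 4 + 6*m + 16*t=9*m + 24*t - 6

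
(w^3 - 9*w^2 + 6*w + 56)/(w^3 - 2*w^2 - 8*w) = (w - 7)/w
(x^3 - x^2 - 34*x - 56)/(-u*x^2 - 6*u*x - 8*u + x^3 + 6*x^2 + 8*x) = (x - 7)/(-u + x)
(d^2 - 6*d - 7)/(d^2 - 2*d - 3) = (d - 7)/(d - 3)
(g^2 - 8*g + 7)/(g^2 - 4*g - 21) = (g - 1)/(g + 3)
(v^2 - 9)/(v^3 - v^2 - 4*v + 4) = (v^2 - 9)/(v^3 - v^2 - 4*v + 4)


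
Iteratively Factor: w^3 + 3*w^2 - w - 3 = (w + 1)*(w^2 + 2*w - 3) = (w - 1)*(w + 1)*(w + 3)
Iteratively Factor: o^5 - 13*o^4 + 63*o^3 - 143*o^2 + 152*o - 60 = (o - 2)*(o^4 - 11*o^3 + 41*o^2 - 61*o + 30) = (o - 2)*(o - 1)*(o^3 - 10*o^2 + 31*o - 30) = (o - 2)^2*(o - 1)*(o^2 - 8*o + 15) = (o - 3)*(o - 2)^2*(o - 1)*(o - 5)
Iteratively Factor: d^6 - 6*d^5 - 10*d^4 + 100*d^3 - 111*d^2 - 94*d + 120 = (d - 3)*(d^5 - 3*d^4 - 19*d^3 + 43*d^2 + 18*d - 40) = (d - 5)*(d - 3)*(d^4 + 2*d^3 - 9*d^2 - 2*d + 8) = (d - 5)*(d - 3)*(d - 1)*(d^3 + 3*d^2 - 6*d - 8) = (d - 5)*(d - 3)*(d - 1)*(d + 1)*(d^2 + 2*d - 8) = (d - 5)*(d - 3)*(d - 2)*(d - 1)*(d + 1)*(d + 4)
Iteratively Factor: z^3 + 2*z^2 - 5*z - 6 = (z + 3)*(z^2 - z - 2) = (z + 1)*(z + 3)*(z - 2)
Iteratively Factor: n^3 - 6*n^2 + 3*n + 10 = (n - 5)*(n^2 - n - 2) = (n - 5)*(n - 2)*(n + 1)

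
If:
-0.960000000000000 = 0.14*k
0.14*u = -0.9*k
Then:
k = -6.86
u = 44.08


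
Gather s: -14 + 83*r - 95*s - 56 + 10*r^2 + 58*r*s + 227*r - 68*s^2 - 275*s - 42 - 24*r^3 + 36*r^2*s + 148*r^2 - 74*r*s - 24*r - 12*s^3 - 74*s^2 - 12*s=-24*r^3 + 158*r^2 + 286*r - 12*s^3 - 142*s^2 + s*(36*r^2 - 16*r - 382) - 112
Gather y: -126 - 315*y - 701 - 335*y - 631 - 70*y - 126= -720*y - 1584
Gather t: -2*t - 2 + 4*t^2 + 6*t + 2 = 4*t^2 + 4*t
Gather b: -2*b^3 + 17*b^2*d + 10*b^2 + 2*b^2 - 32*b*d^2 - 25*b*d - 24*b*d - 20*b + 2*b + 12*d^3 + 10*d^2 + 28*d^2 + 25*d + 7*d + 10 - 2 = -2*b^3 + b^2*(17*d + 12) + b*(-32*d^2 - 49*d - 18) + 12*d^3 + 38*d^2 + 32*d + 8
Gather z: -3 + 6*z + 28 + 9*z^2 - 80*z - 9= 9*z^2 - 74*z + 16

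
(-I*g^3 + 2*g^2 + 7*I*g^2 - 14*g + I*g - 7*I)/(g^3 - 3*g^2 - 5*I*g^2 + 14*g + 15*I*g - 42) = (-I*g^3 + g^2*(2 + 7*I) + g*(-14 + I) - 7*I)/(g^3 - g^2*(3 + 5*I) + g*(14 + 15*I) - 42)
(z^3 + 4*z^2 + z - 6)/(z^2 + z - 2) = z + 3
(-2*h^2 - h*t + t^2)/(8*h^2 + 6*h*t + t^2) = (-2*h^2 - h*t + t^2)/(8*h^2 + 6*h*t + t^2)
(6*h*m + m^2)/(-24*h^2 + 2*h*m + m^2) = -m/(4*h - m)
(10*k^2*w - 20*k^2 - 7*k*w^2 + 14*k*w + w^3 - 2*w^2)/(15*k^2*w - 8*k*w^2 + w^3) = (-2*k*w + 4*k + w^2 - 2*w)/(w*(-3*k + w))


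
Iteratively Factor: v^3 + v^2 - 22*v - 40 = (v + 4)*(v^2 - 3*v - 10) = (v + 2)*(v + 4)*(v - 5)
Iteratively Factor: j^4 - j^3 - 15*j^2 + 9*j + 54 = (j - 3)*(j^3 + 2*j^2 - 9*j - 18) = (j - 3)*(j + 2)*(j^2 - 9) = (j - 3)*(j + 2)*(j + 3)*(j - 3)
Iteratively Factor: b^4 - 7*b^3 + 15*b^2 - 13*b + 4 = (b - 1)*(b^3 - 6*b^2 + 9*b - 4) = (b - 4)*(b - 1)*(b^2 - 2*b + 1) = (b - 4)*(b - 1)^2*(b - 1)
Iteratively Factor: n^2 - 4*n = (n - 4)*(n)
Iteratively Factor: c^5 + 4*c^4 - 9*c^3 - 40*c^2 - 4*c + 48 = (c - 1)*(c^4 + 5*c^3 - 4*c^2 - 44*c - 48) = (c - 3)*(c - 1)*(c^3 + 8*c^2 + 20*c + 16) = (c - 3)*(c - 1)*(c + 2)*(c^2 + 6*c + 8) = (c - 3)*(c - 1)*(c + 2)*(c + 4)*(c + 2)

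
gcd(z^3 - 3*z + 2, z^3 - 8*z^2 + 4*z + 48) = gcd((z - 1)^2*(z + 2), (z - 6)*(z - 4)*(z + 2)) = z + 2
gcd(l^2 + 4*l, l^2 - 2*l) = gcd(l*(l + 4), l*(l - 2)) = l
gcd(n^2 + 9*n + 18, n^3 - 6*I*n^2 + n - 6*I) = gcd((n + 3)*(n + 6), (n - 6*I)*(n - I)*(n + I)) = 1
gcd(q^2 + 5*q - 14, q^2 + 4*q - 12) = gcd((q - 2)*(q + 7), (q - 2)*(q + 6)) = q - 2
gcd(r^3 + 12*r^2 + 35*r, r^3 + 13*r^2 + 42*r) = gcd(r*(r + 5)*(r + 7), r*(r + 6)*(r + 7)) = r^2 + 7*r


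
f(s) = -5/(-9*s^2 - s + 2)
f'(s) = -5*(18*s + 1)/(-9*s^2 - s + 2)^2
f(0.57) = 3.35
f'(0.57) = -25.22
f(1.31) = 0.34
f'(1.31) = -0.56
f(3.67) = 0.04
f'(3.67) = -0.02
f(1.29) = 0.35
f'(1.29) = -0.59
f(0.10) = -2.76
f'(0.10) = -4.27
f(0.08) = -2.68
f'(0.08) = -3.52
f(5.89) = 0.02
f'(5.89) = -0.01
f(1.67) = 0.20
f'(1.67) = -0.25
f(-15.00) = 0.00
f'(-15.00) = 0.00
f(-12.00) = 0.00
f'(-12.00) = 0.00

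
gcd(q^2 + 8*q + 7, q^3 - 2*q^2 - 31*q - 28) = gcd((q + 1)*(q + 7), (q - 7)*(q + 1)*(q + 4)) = q + 1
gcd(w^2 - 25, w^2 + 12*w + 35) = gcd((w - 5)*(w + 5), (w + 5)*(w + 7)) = w + 5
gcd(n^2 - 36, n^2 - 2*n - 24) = n - 6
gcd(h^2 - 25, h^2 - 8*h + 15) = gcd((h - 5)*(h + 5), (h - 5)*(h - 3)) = h - 5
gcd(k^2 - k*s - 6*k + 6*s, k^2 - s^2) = -k + s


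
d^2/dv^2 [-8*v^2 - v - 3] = -16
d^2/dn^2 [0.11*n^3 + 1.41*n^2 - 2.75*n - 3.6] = 0.66*n + 2.82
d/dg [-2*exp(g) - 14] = -2*exp(g)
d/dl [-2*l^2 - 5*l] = -4*l - 5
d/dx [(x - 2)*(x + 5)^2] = (x + 5)*(3*x + 1)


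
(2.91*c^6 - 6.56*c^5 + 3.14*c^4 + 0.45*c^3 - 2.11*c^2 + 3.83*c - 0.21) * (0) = 0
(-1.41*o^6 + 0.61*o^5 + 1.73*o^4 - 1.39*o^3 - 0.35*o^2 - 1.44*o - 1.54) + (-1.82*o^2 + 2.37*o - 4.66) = -1.41*o^6 + 0.61*o^5 + 1.73*o^4 - 1.39*o^3 - 2.17*o^2 + 0.93*o - 6.2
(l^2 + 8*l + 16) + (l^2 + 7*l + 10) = 2*l^2 + 15*l + 26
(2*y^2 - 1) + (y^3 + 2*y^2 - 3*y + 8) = y^3 + 4*y^2 - 3*y + 7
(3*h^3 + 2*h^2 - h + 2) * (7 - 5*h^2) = -15*h^5 - 10*h^4 + 26*h^3 + 4*h^2 - 7*h + 14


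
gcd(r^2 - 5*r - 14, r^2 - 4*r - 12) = r + 2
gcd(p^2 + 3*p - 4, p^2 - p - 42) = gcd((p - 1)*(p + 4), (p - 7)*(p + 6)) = 1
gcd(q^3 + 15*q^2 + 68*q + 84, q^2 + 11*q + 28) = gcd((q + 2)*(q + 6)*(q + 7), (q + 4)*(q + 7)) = q + 7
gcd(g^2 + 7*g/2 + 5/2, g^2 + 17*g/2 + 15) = g + 5/2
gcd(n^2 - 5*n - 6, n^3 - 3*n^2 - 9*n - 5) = n + 1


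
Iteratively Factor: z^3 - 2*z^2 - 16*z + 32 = (z + 4)*(z^2 - 6*z + 8) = (z - 4)*(z + 4)*(z - 2)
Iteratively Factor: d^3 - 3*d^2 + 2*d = (d)*(d^2 - 3*d + 2) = d*(d - 1)*(d - 2)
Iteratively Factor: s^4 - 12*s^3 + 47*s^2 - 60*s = (s - 3)*(s^3 - 9*s^2 + 20*s) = (s - 4)*(s - 3)*(s^2 - 5*s) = s*(s - 4)*(s - 3)*(s - 5)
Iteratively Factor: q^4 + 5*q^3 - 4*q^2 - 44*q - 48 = (q - 3)*(q^3 + 8*q^2 + 20*q + 16) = (q - 3)*(q + 2)*(q^2 + 6*q + 8) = (q - 3)*(q + 2)^2*(q + 4)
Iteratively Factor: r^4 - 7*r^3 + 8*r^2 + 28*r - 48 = (r - 4)*(r^3 - 3*r^2 - 4*r + 12) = (r - 4)*(r - 3)*(r^2 - 4) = (r - 4)*(r - 3)*(r + 2)*(r - 2)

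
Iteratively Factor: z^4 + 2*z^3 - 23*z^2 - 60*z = (z - 5)*(z^3 + 7*z^2 + 12*z) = z*(z - 5)*(z^2 + 7*z + 12) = z*(z - 5)*(z + 3)*(z + 4)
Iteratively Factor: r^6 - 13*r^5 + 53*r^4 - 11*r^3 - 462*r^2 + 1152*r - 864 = (r + 3)*(r^5 - 16*r^4 + 101*r^3 - 314*r^2 + 480*r - 288) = (r - 4)*(r + 3)*(r^4 - 12*r^3 + 53*r^2 - 102*r + 72) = (r - 4)*(r - 2)*(r + 3)*(r^3 - 10*r^2 + 33*r - 36) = (r - 4)*(r - 3)*(r - 2)*(r + 3)*(r^2 - 7*r + 12) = (r - 4)^2*(r - 3)*(r - 2)*(r + 3)*(r - 3)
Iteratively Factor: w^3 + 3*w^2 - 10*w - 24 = (w + 2)*(w^2 + w - 12) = (w + 2)*(w + 4)*(w - 3)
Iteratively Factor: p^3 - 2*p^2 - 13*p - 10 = (p + 2)*(p^2 - 4*p - 5) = (p - 5)*(p + 2)*(p + 1)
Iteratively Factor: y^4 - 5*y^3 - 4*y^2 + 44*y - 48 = (y + 3)*(y^3 - 8*y^2 + 20*y - 16) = (y - 2)*(y + 3)*(y^2 - 6*y + 8) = (y - 4)*(y - 2)*(y + 3)*(y - 2)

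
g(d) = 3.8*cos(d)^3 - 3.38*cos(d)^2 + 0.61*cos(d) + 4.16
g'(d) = -11.4*sin(d)*cos(d)^2 + 6.76*sin(d)*cos(d) - 0.61*sin(d)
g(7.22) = 4.13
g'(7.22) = -0.49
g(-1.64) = 4.10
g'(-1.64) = 1.13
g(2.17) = 2.06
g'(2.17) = -6.65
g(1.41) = 4.19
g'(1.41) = 0.18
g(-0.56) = 4.56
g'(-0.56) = 1.63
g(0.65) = 4.42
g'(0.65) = -1.48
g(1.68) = 4.05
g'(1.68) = -1.47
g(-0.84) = 4.19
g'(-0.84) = 0.88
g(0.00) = 5.19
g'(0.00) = 0.00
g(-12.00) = 4.55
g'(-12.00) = -1.62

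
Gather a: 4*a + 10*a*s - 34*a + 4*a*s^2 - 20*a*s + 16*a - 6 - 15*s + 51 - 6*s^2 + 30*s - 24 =a*(4*s^2 - 10*s - 14) - 6*s^2 + 15*s + 21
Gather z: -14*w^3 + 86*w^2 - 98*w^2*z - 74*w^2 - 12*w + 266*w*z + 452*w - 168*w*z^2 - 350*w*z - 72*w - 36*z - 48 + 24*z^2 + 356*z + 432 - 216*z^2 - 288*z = -14*w^3 + 12*w^2 + 368*w + z^2*(-168*w - 192) + z*(-98*w^2 - 84*w + 32) + 384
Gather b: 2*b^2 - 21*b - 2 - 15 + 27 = 2*b^2 - 21*b + 10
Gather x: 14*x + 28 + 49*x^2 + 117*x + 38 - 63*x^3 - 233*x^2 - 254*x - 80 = -63*x^3 - 184*x^2 - 123*x - 14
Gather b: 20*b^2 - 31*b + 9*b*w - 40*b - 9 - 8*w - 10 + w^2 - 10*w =20*b^2 + b*(9*w - 71) + w^2 - 18*w - 19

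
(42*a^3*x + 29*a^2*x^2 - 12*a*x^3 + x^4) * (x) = 42*a^3*x^2 + 29*a^2*x^3 - 12*a*x^4 + x^5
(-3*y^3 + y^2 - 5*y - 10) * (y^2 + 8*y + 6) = -3*y^5 - 23*y^4 - 15*y^3 - 44*y^2 - 110*y - 60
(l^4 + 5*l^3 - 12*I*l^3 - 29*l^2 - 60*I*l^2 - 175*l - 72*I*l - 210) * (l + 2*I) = l^5 + 5*l^4 - 10*I*l^4 - 5*l^3 - 50*I*l^3 - 55*l^2 - 130*I*l^2 - 66*l - 350*I*l - 420*I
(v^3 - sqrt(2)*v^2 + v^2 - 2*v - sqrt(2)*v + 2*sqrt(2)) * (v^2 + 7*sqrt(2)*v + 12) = v^5 + v^4 + 6*sqrt(2)*v^4 - 4*v^3 + 6*sqrt(2)*v^3 - 24*sqrt(2)*v^2 - 2*v^2 - 12*sqrt(2)*v + 4*v + 24*sqrt(2)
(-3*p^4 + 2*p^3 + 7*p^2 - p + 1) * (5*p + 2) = -15*p^5 + 4*p^4 + 39*p^3 + 9*p^2 + 3*p + 2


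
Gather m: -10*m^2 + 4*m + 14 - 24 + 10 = -10*m^2 + 4*m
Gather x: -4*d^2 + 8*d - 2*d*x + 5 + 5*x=-4*d^2 + 8*d + x*(5 - 2*d) + 5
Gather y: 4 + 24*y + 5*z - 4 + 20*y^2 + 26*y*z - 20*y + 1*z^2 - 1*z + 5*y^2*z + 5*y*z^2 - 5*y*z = y^2*(5*z + 20) + y*(5*z^2 + 21*z + 4) + z^2 + 4*z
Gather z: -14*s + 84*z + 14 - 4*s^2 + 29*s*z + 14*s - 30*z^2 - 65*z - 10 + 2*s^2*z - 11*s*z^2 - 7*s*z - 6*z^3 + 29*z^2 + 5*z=-4*s^2 - 6*z^3 + z^2*(-11*s - 1) + z*(2*s^2 + 22*s + 24) + 4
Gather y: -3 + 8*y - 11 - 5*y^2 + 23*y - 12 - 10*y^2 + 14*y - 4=-15*y^2 + 45*y - 30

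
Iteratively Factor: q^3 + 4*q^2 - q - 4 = (q + 1)*(q^2 + 3*q - 4) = (q - 1)*(q + 1)*(q + 4)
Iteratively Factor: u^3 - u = (u - 1)*(u^2 + u) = u*(u - 1)*(u + 1)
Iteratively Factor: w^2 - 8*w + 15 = (w - 5)*(w - 3)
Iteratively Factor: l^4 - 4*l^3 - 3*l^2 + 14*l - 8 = (l - 1)*(l^3 - 3*l^2 - 6*l + 8) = (l - 4)*(l - 1)*(l^2 + l - 2) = (l - 4)*(l - 1)*(l + 2)*(l - 1)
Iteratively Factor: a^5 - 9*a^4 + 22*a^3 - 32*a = (a - 4)*(a^4 - 5*a^3 + 2*a^2 + 8*a) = (a - 4)^2*(a^3 - a^2 - 2*a) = (a - 4)^2*(a - 2)*(a^2 + a) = (a - 4)^2*(a - 2)*(a + 1)*(a)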